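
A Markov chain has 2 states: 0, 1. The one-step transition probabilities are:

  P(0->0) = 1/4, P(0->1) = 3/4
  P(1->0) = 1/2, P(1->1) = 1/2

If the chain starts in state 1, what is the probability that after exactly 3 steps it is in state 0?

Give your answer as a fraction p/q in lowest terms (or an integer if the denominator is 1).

Answer: 13/32

Derivation:
Computing P^3 by repeated multiplication:
P^1 =
  0: [1/4, 3/4]
  1: [1/2, 1/2]
P^2 =
  0: [7/16, 9/16]
  1: [3/8, 5/8]
P^3 =
  0: [25/64, 39/64]
  1: [13/32, 19/32]

(P^3)[1 -> 0] = 13/32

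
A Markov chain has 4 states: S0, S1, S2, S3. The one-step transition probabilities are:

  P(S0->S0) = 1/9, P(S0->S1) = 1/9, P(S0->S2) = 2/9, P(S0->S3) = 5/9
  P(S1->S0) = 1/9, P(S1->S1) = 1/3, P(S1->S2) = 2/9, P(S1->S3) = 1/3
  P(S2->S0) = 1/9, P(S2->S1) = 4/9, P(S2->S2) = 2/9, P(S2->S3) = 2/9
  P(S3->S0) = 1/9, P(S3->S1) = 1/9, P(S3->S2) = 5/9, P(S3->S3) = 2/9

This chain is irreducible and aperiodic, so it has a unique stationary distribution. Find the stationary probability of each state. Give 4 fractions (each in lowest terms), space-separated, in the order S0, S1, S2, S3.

The stationary distribution satisfies pi = pi * P, i.e.:
  pi_S0 = 1/9*pi_S0 + 1/9*pi_S1 + 1/9*pi_S2 + 1/9*pi_S3
  pi_S1 = 1/9*pi_S0 + 1/3*pi_S1 + 4/9*pi_S2 + 1/9*pi_S3
  pi_S2 = 2/9*pi_S0 + 2/9*pi_S1 + 2/9*pi_S2 + 5/9*pi_S3
  pi_S3 = 5/9*pi_S0 + 1/3*pi_S1 + 2/9*pi_S2 + 2/9*pi_S3
with normalization: pi_S0 + pi_S1 + pi_S2 + pi_S3 = 1.

Using the first 3 balance equations plus normalization, the linear system A*pi = b is:
  [-8/9, 1/9, 1/9, 1/9] . pi = 0
  [1/9, -2/3, 4/9, 1/9] . pi = 0
  [2/9, 2/9, -7/9, 5/9] . pi = 0
  [1, 1, 1, 1] . pi = 1

Solving yields:
  pi_S0 = 1/9
  pi_S1 = 26/93
  pi_S2 = 89/279
  pi_S3 = 9/31

Verification (pi * P):
  1/9*1/9 + 26/93*1/9 + 89/279*1/9 + 9/31*1/9 = 1/9 = pi_S0  (ok)
  1/9*1/9 + 26/93*1/3 + 89/279*4/9 + 9/31*1/9 = 26/93 = pi_S1  (ok)
  1/9*2/9 + 26/93*2/9 + 89/279*2/9 + 9/31*5/9 = 89/279 = pi_S2  (ok)
  1/9*5/9 + 26/93*1/3 + 89/279*2/9 + 9/31*2/9 = 9/31 = pi_S3  (ok)

Answer: 1/9 26/93 89/279 9/31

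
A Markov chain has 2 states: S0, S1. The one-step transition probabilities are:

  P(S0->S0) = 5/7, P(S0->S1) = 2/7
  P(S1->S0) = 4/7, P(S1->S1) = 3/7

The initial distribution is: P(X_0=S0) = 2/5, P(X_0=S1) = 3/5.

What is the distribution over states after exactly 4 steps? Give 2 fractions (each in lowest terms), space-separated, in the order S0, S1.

Answer: 8002/12005 4003/12005

Derivation:
Propagating the distribution step by step (d_{t+1} = d_t * P):
d_0 = (S0=2/5, S1=3/5)
  d_1[S0] = 2/5*5/7 + 3/5*4/7 = 22/35
  d_1[S1] = 2/5*2/7 + 3/5*3/7 = 13/35
d_1 = (S0=22/35, S1=13/35)
  d_2[S0] = 22/35*5/7 + 13/35*4/7 = 162/245
  d_2[S1] = 22/35*2/7 + 13/35*3/7 = 83/245
d_2 = (S0=162/245, S1=83/245)
  d_3[S0] = 162/245*5/7 + 83/245*4/7 = 1142/1715
  d_3[S1] = 162/245*2/7 + 83/245*3/7 = 573/1715
d_3 = (S0=1142/1715, S1=573/1715)
  d_4[S0] = 1142/1715*5/7 + 573/1715*4/7 = 8002/12005
  d_4[S1] = 1142/1715*2/7 + 573/1715*3/7 = 4003/12005
d_4 = (S0=8002/12005, S1=4003/12005)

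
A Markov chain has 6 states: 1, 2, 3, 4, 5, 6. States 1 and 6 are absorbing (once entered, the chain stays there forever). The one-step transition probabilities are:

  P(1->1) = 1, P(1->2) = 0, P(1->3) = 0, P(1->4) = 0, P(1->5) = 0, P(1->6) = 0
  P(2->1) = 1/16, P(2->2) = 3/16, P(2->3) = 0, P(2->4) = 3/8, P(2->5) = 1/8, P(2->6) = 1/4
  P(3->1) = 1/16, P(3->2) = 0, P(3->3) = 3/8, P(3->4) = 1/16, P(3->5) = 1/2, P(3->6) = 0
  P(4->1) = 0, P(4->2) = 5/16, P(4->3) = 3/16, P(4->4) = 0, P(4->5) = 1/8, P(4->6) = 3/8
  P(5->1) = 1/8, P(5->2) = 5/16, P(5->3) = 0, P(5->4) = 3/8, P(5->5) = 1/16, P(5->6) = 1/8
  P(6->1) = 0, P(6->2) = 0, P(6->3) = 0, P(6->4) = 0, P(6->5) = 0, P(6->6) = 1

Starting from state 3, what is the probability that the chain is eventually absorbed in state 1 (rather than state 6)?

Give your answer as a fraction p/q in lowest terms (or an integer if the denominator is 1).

Let a_i = P(absorbed in 1 | start in state i).
Boundary conditions: a_1 = 1, a_6 = 0.
For each transient state i, a_i = sum_j P(i->j) * a_j:
  a_2 = 1/16*a_1 + 3/16*a_2 + 0*a_3 + 3/8*a_4 + 1/8*a_5 + 1/4*a_6
  a_3 = 1/16*a_1 + 0*a_2 + 3/8*a_3 + 1/16*a_4 + 1/2*a_5 + 0*a_6
  a_4 = 0*a_1 + 5/16*a_2 + 3/16*a_3 + 0*a_4 + 1/8*a_5 + 3/8*a_6
  a_5 = 1/8*a_1 + 5/16*a_2 + 0*a_3 + 3/8*a_4 + 1/16*a_5 + 1/8*a_6

Substituting a_1 = 1 and a_6 = 0, rearrange to (I - Q) a = r where r[i] = P(i -> 1):
  [13/16, 0, -3/8, -1/8] . (a_2, a_3, a_4, a_5) = 1/16
  [0, 5/8, -1/16, -1/2] . (a_2, a_3, a_4, a_5) = 1/16
  [-5/16, -3/16, 1, -1/8] . (a_2, a_3, a_4, a_5) = 0
  [-5/16, 0, -3/8, 15/16] . (a_2, a_3, a_4, a_5) = 1/8

Solving yields:
  a_2 = 209/1129
  a_3 = 6119/19193
  a_4 = 2869/19193
  a_5 = 4891/19193

Starting state is 3, so the absorption probability is a_3 = 6119/19193.

Answer: 6119/19193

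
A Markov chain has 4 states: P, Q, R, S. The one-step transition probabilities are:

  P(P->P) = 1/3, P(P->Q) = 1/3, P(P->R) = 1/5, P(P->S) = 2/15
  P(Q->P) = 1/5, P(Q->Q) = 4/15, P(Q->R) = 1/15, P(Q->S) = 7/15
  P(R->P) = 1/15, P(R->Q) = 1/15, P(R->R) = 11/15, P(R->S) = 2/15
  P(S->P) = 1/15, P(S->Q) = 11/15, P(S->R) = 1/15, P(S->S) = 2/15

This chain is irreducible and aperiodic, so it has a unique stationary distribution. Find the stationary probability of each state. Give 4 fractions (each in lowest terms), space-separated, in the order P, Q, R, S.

The stationary distribution satisfies pi = pi * P, i.e.:
  pi_P = 1/3*pi_P + 1/5*pi_Q + 1/15*pi_R + 1/15*pi_S
  pi_Q = 1/3*pi_P + 4/15*pi_Q + 1/15*pi_R + 11/15*pi_S
  pi_R = 1/5*pi_P + 1/15*pi_Q + 11/15*pi_R + 1/15*pi_S
  pi_S = 2/15*pi_P + 7/15*pi_Q + 2/15*pi_R + 2/15*pi_S
with normalization: pi_P + pi_Q + pi_R + pi_S = 1.

Using the first 3 balance equations plus normalization, the linear system A*pi = b is:
  [-2/3, 1/5, 1/15, 1/15] . pi = 0
  [1/3, -11/15, 1/15, 11/15] . pi = 0
  [1/5, 1/15, -4/15, 1/15] . pi = 0
  [1, 1, 1, 1] . pi = 1

Solving yields:
  pi_P = 20/131
  pi_Q = 89/262
  pi_R = 171/655
  pi_S = 323/1310

Verification (pi * P):
  20/131*1/3 + 89/262*1/5 + 171/655*1/15 + 323/1310*1/15 = 20/131 = pi_P  (ok)
  20/131*1/3 + 89/262*4/15 + 171/655*1/15 + 323/1310*11/15 = 89/262 = pi_Q  (ok)
  20/131*1/5 + 89/262*1/15 + 171/655*11/15 + 323/1310*1/15 = 171/655 = pi_R  (ok)
  20/131*2/15 + 89/262*7/15 + 171/655*2/15 + 323/1310*2/15 = 323/1310 = pi_S  (ok)

Answer: 20/131 89/262 171/655 323/1310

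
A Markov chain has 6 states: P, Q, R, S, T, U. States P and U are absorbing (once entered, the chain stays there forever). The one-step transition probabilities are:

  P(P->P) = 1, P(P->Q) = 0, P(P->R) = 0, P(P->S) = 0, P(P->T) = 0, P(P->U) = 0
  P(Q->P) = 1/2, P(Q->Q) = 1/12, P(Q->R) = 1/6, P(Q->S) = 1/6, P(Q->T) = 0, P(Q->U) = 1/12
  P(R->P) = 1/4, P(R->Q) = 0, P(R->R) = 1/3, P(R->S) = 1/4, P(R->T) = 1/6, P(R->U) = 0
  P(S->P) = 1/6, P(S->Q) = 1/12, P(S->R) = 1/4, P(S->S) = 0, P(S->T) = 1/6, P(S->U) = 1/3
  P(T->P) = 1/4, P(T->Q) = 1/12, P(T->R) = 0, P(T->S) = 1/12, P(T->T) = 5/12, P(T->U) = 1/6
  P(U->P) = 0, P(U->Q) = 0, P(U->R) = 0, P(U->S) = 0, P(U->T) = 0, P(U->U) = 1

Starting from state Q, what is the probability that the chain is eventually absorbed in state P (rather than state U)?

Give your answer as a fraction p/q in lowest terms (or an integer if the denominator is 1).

Answer: 4768/6195

Derivation:
Let a_i = P(absorbed in P | start in state i).
Boundary conditions: a_P = 1, a_U = 0.
For each transient state i, a_i = sum_j P(i->j) * a_j:
  a_Q = 1/2*a_P + 1/12*a_Q + 1/6*a_R + 1/6*a_S + 0*a_T + 1/12*a_U
  a_R = 1/4*a_P + 0*a_Q + 1/3*a_R + 1/4*a_S + 1/6*a_T + 0*a_U
  a_S = 1/6*a_P + 1/12*a_Q + 1/4*a_R + 0*a_S + 1/6*a_T + 1/3*a_U
  a_T = 1/4*a_P + 1/12*a_Q + 0*a_R + 1/12*a_S + 5/12*a_T + 1/6*a_U

Substituting a_P = 1 and a_U = 0, rearrange to (I - Q) a = r where r[i] = P(i -> P):
  [11/12, -1/6, -1/6, 0] . (a_Q, a_R, a_S, a_T) = 1/2
  [0, 2/3, -1/4, -1/6] . (a_Q, a_R, a_S, a_T) = 1/4
  [-1/12, -1/4, 1, -1/6] . (a_Q, a_R, a_S, a_T) = 1/6
  [-1/12, 0, -1/12, 7/12] . (a_Q, a_R, a_S, a_T) = 1/4

Solving yields:
  a_Q = 4768/6195
  a_R = 4462/6195
  a_S = 1059/2065
  a_T = 758/1239

Starting state is Q, so the absorption probability is a_Q = 4768/6195.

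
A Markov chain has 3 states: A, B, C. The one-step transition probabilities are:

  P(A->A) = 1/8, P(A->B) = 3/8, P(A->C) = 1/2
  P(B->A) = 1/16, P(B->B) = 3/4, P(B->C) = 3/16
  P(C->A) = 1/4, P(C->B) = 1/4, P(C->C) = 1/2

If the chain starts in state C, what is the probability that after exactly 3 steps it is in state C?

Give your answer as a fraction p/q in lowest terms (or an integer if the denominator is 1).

Computing P^3 by repeated multiplication:
P^1 =
  A: [1/8, 3/8, 1/2]
  B: [1/16, 3/4, 3/16]
  C: [1/4, 1/4, 1/2]
P^2 =
  A: [21/128, 29/64, 49/128]
  B: [13/128, 81/128, 17/64]
  C: [11/64, 13/32, 27/64]
P^3 =
  A: [37/256, 509/1024, 367/1024]
  B: [243/2048, 593/1024, 619/2048]
  C: [39/256, 243/512, 191/512]

(P^3)[C -> C] = 191/512

Answer: 191/512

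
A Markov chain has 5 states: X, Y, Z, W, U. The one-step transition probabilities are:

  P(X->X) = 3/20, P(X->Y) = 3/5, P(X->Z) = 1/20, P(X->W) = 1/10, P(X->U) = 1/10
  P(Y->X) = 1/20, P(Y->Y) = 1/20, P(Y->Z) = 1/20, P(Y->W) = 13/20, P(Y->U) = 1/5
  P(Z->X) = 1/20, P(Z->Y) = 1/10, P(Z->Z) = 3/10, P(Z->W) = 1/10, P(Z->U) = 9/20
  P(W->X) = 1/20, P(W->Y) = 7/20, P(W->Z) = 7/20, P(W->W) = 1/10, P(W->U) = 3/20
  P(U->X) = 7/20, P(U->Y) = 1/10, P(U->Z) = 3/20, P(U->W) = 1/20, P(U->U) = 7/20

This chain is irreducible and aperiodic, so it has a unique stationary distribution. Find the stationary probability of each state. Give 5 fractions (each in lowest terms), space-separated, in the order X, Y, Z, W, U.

The stationary distribution satisfies pi = pi * P, i.e.:
  pi_X = 3/20*pi_X + 1/20*pi_Y + 1/20*pi_Z + 1/20*pi_W + 7/20*pi_U
  pi_Y = 3/5*pi_X + 1/20*pi_Y + 1/10*pi_Z + 7/20*pi_W + 1/10*pi_U
  pi_Z = 1/20*pi_X + 1/20*pi_Y + 3/10*pi_Z + 7/20*pi_W + 3/20*pi_U
  pi_W = 1/10*pi_X + 13/20*pi_Y + 1/10*pi_Z + 1/10*pi_W + 1/20*pi_U
  pi_U = 1/10*pi_X + 1/5*pi_Y + 9/20*pi_Z + 3/20*pi_W + 7/20*pi_U
with normalization: pi_X + pi_Y + pi_Z + pi_W + pi_U = 1.

Using the first 4 balance equations plus normalization, the linear system A*pi = b is:
  [-17/20, 1/20, 1/20, 1/20, 7/20] . pi = 0
  [3/5, -19/20, 1/10, 7/20, 1/10] . pi = 0
  [1/20, 1/20, -7/10, 7/20, 3/20] . pi = 0
  [1/10, 13/20, 1/10, -9/10, 1/20] . pi = 0
  [1, 1, 1, 1, 1] . pi = 1

Solving yields:
  pi_X = 23785/167112
  pi_Y = 35329/167112
  pi_Z = 424/2321
  pi_W = 33967/167112
  pi_U = 14501/55704

Verification (pi * P):
  23785/167112*3/20 + 35329/167112*1/20 + 424/2321*1/20 + 33967/167112*1/20 + 14501/55704*7/20 = 23785/167112 = pi_X  (ok)
  23785/167112*3/5 + 35329/167112*1/20 + 424/2321*1/10 + 33967/167112*7/20 + 14501/55704*1/10 = 35329/167112 = pi_Y  (ok)
  23785/167112*1/20 + 35329/167112*1/20 + 424/2321*3/10 + 33967/167112*7/20 + 14501/55704*3/20 = 424/2321 = pi_Z  (ok)
  23785/167112*1/10 + 35329/167112*13/20 + 424/2321*1/10 + 33967/167112*1/10 + 14501/55704*1/20 = 33967/167112 = pi_W  (ok)
  23785/167112*1/10 + 35329/167112*1/5 + 424/2321*9/20 + 33967/167112*3/20 + 14501/55704*7/20 = 14501/55704 = pi_U  (ok)

Answer: 23785/167112 35329/167112 424/2321 33967/167112 14501/55704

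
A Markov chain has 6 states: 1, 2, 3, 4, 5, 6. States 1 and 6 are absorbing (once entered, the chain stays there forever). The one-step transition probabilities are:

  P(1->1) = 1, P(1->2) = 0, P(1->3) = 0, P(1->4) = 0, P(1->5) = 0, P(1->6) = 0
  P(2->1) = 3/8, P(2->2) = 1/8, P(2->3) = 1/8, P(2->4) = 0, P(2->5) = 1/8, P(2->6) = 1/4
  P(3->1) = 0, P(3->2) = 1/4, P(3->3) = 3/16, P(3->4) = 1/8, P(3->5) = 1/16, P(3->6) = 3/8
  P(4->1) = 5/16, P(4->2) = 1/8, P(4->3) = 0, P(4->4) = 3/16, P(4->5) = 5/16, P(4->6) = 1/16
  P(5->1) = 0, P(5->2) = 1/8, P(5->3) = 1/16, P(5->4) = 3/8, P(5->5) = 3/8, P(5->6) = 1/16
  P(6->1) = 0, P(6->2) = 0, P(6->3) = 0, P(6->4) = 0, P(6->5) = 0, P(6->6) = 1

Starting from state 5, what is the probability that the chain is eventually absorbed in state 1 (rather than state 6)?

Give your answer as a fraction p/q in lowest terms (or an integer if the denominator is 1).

Answer: 4350/7891

Derivation:
Let a_i = P(absorbed in 1 | start in state i).
Boundary conditions: a_1 = 1, a_6 = 0.
For each transient state i, a_i = sum_j P(i->j) * a_j:
  a_2 = 3/8*a_1 + 1/8*a_2 + 1/8*a_3 + 0*a_4 + 1/8*a_5 + 1/4*a_6
  a_3 = 0*a_1 + 1/4*a_2 + 3/16*a_3 + 1/8*a_4 + 1/16*a_5 + 3/8*a_6
  a_4 = 5/16*a_1 + 1/8*a_2 + 0*a_3 + 3/16*a_4 + 5/16*a_5 + 1/16*a_6
  a_5 = 0*a_1 + 1/8*a_2 + 1/16*a_3 + 3/8*a_4 + 3/8*a_5 + 1/16*a_6

Substituting a_1 = 1 and a_6 = 0, rearrange to (I - Q) a = r where r[i] = P(i -> 1):
  [7/8, -1/8, 0, -1/8] . (a_2, a_3, a_4, a_5) = 3/8
  [-1/4, 13/16, -1/8, -1/16] . (a_2, a_3, a_4, a_5) = 0
  [-1/8, 0, 13/16, -5/16] . (a_2, a_3, a_4, a_5) = 5/16
  [-1/8, -1/16, -3/8, 5/8] . (a_2, a_3, a_4, a_5) = 0

Solving yields:
  a_2 = 4361/7891
  a_3 = 2504/7891
  a_4 = 5379/7891
  a_5 = 4350/7891

Starting state is 5, so the absorption probability is a_5 = 4350/7891.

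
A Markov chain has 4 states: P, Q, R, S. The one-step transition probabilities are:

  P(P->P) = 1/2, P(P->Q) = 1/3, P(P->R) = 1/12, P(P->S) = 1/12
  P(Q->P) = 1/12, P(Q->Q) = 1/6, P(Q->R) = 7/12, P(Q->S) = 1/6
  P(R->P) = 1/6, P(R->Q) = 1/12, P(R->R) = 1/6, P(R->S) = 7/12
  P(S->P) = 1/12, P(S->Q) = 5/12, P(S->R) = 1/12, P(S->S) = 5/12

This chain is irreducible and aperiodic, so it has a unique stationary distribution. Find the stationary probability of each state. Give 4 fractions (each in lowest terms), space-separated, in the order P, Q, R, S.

The stationary distribution satisfies pi = pi * P, i.e.:
  pi_P = 1/2*pi_P + 1/12*pi_Q + 1/6*pi_R + 1/12*pi_S
  pi_Q = 1/3*pi_P + 1/6*pi_Q + 1/12*pi_R + 5/12*pi_S
  pi_R = 1/12*pi_P + 7/12*pi_Q + 1/6*pi_R + 1/12*pi_S
  pi_S = 1/12*pi_P + 1/6*pi_Q + 7/12*pi_R + 5/12*pi_S
with normalization: pi_P + pi_Q + pi_R + pi_S = 1.

Using the first 3 balance equations plus normalization, the linear system A*pi = b is:
  [-1/2, 1/12, 1/6, 1/12] . pi = 0
  [1/3, -5/6, 1/12, 5/12] . pi = 0
  [1/12, 7/12, -5/6, 1/12] . pi = 0
  [1, 1, 1, 1] . pi = 1

Solving yields:
  pi_P = 78/443
  pi_Q = 115/443
  pi_R = 103/443
  pi_S = 147/443

Verification (pi * P):
  78/443*1/2 + 115/443*1/12 + 103/443*1/6 + 147/443*1/12 = 78/443 = pi_P  (ok)
  78/443*1/3 + 115/443*1/6 + 103/443*1/12 + 147/443*5/12 = 115/443 = pi_Q  (ok)
  78/443*1/12 + 115/443*7/12 + 103/443*1/6 + 147/443*1/12 = 103/443 = pi_R  (ok)
  78/443*1/12 + 115/443*1/6 + 103/443*7/12 + 147/443*5/12 = 147/443 = pi_S  (ok)

Answer: 78/443 115/443 103/443 147/443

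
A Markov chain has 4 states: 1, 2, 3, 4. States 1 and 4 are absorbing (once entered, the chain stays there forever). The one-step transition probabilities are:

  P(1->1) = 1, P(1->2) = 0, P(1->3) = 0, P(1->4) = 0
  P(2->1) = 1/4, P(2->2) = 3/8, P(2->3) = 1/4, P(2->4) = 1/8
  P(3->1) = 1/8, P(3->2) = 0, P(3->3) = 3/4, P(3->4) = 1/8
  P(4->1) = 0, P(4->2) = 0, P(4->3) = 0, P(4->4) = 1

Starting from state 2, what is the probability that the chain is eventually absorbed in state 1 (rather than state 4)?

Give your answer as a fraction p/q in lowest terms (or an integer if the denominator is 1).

Answer: 3/5

Derivation:
Let a_i = P(absorbed in 1 | start in state i).
Boundary conditions: a_1 = 1, a_4 = 0.
For each transient state i, a_i = sum_j P(i->j) * a_j:
  a_2 = 1/4*a_1 + 3/8*a_2 + 1/4*a_3 + 1/8*a_4
  a_3 = 1/8*a_1 + 0*a_2 + 3/4*a_3 + 1/8*a_4

Substituting a_1 = 1 and a_4 = 0, rearrange to (I - Q) a = r where r[i] = P(i -> 1):
  [5/8, -1/4] . (a_2, a_3) = 1/4
  [0, 1/4] . (a_2, a_3) = 1/8

Solving yields:
  a_2 = 3/5
  a_3 = 1/2

Starting state is 2, so the absorption probability is a_2 = 3/5.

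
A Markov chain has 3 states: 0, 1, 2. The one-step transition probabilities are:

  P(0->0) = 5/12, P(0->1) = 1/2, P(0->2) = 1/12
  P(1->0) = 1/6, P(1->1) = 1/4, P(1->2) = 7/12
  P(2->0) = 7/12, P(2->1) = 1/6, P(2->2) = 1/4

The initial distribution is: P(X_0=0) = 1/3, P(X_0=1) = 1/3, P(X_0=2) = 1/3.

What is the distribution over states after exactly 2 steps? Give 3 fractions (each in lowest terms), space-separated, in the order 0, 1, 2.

Propagating the distribution step by step (d_{t+1} = d_t * P):
d_0 = (0=1/3, 1=1/3, 2=1/3)
  d_1[0] = 1/3*5/12 + 1/3*1/6 + 1/3*7/12 = 7/18
  d_1[1] = 1/3*1/2 + 1/3*1/4 + 1/3*1/6 = 11/36
  d_1[2] = 1/3*1/12 + 1/3*7/12 + 1/3*1/4 = 11/36
d_1 = (0=7/18, 1=11/36, 2=11/36)
  d_2[0] = 7/18*5/12 + 11/36*1/6 + 11/36*7/12 = 169/432
  d_2[1] = 7/18*1/2 + 11/36*1/4 + 11/36*1/6 = 139/432
  d_2[2] = 7/18*1/12 + 11/36*7/12 + 11/36*1/4 = 31/108
d_2 = (0=169/432, 1=139/432, 2=31/108)

Answer: 169/432 139/432 31/108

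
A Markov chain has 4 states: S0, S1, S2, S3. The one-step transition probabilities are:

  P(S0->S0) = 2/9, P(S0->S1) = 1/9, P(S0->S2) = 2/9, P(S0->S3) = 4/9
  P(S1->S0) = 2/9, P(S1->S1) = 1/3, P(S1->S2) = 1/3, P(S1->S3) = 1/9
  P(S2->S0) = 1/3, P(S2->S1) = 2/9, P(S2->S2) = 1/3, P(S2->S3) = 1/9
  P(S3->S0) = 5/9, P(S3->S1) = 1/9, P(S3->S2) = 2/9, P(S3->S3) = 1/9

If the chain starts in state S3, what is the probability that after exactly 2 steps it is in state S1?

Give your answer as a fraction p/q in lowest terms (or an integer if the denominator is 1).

Computing P^2 by repeated multiplication:
P^1 =
  S0: [2/9, 1/9, 2/9, 4/9]
  S1: [2/9, 1/3, 1/3, 1/9]
  S2: [1/3, 2/9, 1/3, 1/9]
  S3: [5/9, 1/9, 2/9, 1/9]
P^2 =
  S0: [32/81, 13/81, 7/27, 5/27]
  S1: [8/27, 2/9, 8/27, 5/27]
  S2: [8/27, 16/81, 23/81, 2/9]
  S3: [23/81, 13/81, 7/27, 8/27]

(P^2)[S3 -> S1] = 13/81

Answer: 13/81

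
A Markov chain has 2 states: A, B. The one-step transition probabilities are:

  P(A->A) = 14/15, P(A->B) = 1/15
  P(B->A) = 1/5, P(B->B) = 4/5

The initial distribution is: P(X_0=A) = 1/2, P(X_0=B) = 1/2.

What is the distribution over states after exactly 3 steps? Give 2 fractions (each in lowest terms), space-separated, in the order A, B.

Propagating the distribution step by step (d_{t+1} = d_t * P):
d_0 = (A=1/2, B=1/2)
  d_1[A] = 1/2*14/15 + 1/2*1/5 = 17/30
  d_1[B] = 1/2*1/15 + 1/2*4/5 = 13/30
d_1 = (A=17/30, B=13/30)
  d_2[A] = 17/30*14/15 + 13/30*1/5 = 277/450
  d_2[B] = 17/30*1/15 + 13/30*4/5 = 173/450
d_2 = (A=277/450, B=173/450)
  d_3[A] = 277/450*14/15 + 173/450*1/5 = 4397/6750
  d_3[B] = 277/450*1/15 + 173/450*4/5 = 2353/6750
d_3 = (A=4397/6750, B=2353/6750)

Answer: 4397/6750 2353/6750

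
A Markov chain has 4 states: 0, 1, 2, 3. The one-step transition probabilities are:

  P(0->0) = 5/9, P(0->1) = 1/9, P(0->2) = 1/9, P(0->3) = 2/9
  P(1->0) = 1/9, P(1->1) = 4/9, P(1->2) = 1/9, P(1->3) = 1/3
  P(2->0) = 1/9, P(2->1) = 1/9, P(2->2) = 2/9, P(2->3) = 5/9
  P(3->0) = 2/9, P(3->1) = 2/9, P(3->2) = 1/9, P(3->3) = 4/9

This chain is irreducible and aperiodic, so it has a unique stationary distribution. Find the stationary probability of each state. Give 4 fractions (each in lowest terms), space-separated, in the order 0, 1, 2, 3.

The stationary distribution satisfies pi = pi * P, i.e.:
  pi_0 = 5/9*pi_0 + 1/9*pi_1 + 1/9*pi_2 + 2/9*pi_3
  pi_1 = 1/9*pi_0 + 4/9*pi_1 + 1/9*pi_2 + 2/9*pi_3
  pi_2 = 1/9*pi_0 + 1/9*pi_1 + 2/9*pi_2 + 1/9*pi_3
  pi_3 = 2/9*pi_0 + 1/3*pi_1 + 5/9*pi_2 + 4/9*pi_3
with normalization: pi_0 + pi_1 + pi_2 + pi_3 = 1.

Using the first 3 balance equations plus normalization, the linear system A*pi = b is:
  [-4/9, 1/9, 1/9, 2/9] . pi = 0
  [1/9, -5/9, 1/9, 2/9] . pi = 0
  [1/9, 1/9, -7/9, 1/9] . pi = 0
  [1, 1, 1, 1] . pi = 1

Solving yields:
  pi_0 = 45/164
  pi_1 = 75/328
  pi_2 = 1/8
  pi_3 = 61/164

Verification (pi * P):
  45/164*5/9 + 75/328*1/9 + 1/8*1/9 + 61/164*2/9 = 45/164 = pi_0  (ok)
  45/164*1/9 + 75/328*4/9 + 1/8*1/9 + 61/164*2/9 = 75/328 = pi_1  (ok)
  45/164*1/9 + 75/328*1/9 + 1/8*2/9 + 61/164*1/9 = 1/8 = pi_2  (ok)
  45/164*2/9 + 75/328*1/3 + 1/8*5/9 + 61/164*4/9 = 61/164 = pi_3  (ok)

Answer: 45/164 75/328 1/8 61/164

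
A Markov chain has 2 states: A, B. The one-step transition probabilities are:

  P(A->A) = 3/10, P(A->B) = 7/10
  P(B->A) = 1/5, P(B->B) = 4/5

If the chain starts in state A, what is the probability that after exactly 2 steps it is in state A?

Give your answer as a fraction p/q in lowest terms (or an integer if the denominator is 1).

Computing P^2 by repeated multiplication:
P^1 =
  A: [3/10, 7/10]
  B: [1/5, 4/5]
P^2 =
  A: [23/100, 77/100]
  B: [11/50, 39/50]

(P^2)[A -> A] = 23/100

Answer: 23/100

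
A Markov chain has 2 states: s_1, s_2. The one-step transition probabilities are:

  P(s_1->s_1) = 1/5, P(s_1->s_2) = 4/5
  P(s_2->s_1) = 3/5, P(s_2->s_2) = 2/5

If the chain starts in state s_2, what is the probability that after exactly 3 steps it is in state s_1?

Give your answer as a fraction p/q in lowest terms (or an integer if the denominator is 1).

Computing P^3 by repeated multiplication:
P^1 =
  s_1: [1/5, 4/5]
  s_2: [3/5, 2/5]
P^2 =
  s_1: [13/25, 12/25]
  s_2: [9/25, 16/25]
P^3 =
  s_1: [49/125, 76/125]
  s_2: [57/125, 68/125]

(P^3)[s_2 -> s_1] = 57/125

Answer: 57/125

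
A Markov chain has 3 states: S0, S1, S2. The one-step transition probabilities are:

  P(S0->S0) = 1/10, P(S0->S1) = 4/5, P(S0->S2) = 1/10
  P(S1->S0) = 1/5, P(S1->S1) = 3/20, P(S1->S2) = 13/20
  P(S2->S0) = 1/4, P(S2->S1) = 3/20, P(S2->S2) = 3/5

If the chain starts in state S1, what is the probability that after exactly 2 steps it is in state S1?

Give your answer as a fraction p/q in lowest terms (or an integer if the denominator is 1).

Computing P^2 by repeated multiplication:
P^1 =
  S0: [1/10, 4/5, 1/10]
  S1: [1/5, 3/20, 13/20]
  S2: [1/4, 3/20, 3/5]
P^2 =
  S0: [39/200, 43/200, 59/100]
  S1: [17/80, 7/25, 203/400]
  S2: [41/200, 5/16, 193/400]

(P^2)[S1 -> S1] = 7/25

Answer: 7/25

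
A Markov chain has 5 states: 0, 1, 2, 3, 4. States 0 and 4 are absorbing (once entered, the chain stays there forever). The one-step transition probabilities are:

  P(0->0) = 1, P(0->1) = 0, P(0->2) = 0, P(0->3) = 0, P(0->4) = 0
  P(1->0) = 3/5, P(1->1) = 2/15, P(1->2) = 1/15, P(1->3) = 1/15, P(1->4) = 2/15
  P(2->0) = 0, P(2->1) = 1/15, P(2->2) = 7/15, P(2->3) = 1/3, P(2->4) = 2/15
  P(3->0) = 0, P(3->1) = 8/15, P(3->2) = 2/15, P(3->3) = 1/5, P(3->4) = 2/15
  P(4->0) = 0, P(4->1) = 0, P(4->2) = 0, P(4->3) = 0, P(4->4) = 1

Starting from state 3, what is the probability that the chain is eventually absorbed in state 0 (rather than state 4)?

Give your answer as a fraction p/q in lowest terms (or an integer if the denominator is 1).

Answer: 297/500

Derivation:
Let a_i = P(absorbed in 0 | start in state i).
Boundary conditions: a_0 = 1, a_4 = 0.
For each transient state i, a_i = sum_j P(i->j) * a_j:
  a_1 = 3/5*a_0 + 2/15*a_1 + 1/15*a_2 + 1/15*a_3 + 2/15*a_4
  a_2 = 0*a_0 + 1/15*a_1 + 7/15*a_2 + 1/3*a_3 + 2/15*a_4
  a_3 = 0*a_0 + 8/15*a_1 + 2/15*a_2 + 1/5*a_3 + 2/15*a_4

Substituting a_0 = 1 and a_4 = 0, rearrange to (I - Q) a = r where r[i] = P(i -> 0):
  [13/15, -1/15, -1/15] . (a_1, a_2, a_3) = 3/5
  [-1/15, 8/15, -1/3] . (a_1, a_2, a_3) = 0
  [-8/15, -2/15, 4/5] . (a_1, a_2, a_3) = 0

Solving yields:
  a_1 = 387/500
  a_2 = 117/250
  a_3 = 297/500

Starting state is 3, so the absorption probability is a_3 = 297/500.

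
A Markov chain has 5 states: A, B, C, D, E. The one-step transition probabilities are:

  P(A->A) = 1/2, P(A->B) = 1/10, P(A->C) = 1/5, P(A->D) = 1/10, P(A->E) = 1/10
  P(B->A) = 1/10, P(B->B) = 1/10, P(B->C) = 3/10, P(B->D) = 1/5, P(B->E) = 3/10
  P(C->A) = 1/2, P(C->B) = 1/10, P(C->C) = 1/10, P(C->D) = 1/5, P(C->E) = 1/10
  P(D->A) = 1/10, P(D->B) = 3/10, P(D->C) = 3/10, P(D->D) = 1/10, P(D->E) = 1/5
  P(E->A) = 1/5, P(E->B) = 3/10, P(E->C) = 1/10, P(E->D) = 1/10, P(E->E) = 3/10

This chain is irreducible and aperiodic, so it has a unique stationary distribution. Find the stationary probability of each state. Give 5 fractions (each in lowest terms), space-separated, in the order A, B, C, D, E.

Answer: 1315/4041 147/898 1555/8082 548/4041 739/4041

Derivation:
The stationary distribution satisfies pi = pi * P, i.e.:
  pi_A = 1/2*pi_A + 1/10*pi_B + 1/2*pi_C + 1/10*pi_D + 1/5*pi_E
  pi_B = 1/10*pi_A + 1/10*pi_B + 1/10*pi_C + 3/10*pi_D + 3/10*pi_E
  pi_C = 1/5*pi_A + 3/10*pi_B + 1/10*pi_C + 3/10*pi_D + 1/10*pi_E
  pi_D = 1/10*pi_A + 1/5*pi_B + 1/5*pi_C + 1/10*pi_D + 1/10*pi_E
  pi_E = 1/10*pi_A + 3/10*pi_B + 1/10*pi_C + 1/5*pi_D + 3/10*pi_E
with normalization: pi_A + pi_B + pi_C + pi_D + pi_E = 1.

Using the first 4 balance equations plus normalization, the linear system A*pi = b is:
  [-1/2, 1/10, 1/2, 1/10, 1/5] . pi = 0
  [1/10, -9/10, 1/10, 3/10, 3/10] . pi = 0
  [1/5, 3/10, -9/10, 3/10, 1/10] . pi = 0
  [1/10, 1/5, 1/5, -9/10, 1/10] . pi = 0
  [1, 1, 1, 1, 1] . pi = 1

Solving yields:
  pi_A = 1315/4041
  pi_B = 147/898
  pi_C = 1555/8082
  pi_D = 548/4041
  pi_E = 739/4041

Verification (pi * P):
  1315/4041*1/2 + 147/898*1/10 + 1555/8082*1/2 + 548/4041*1/10 + 739/4041*1/5 = 1315/4041 = pi_A  (ok)
  1315/4041*1/10 + 147/898*1/10 + 1555/8082*1/10 + 548/4041*3/10 + 739/4041*3/10 = 147/898 = pi_B  (ok)
  1315/4041*1/5 + 147/898*3/10 + 1555/8082*1/10 + 548/4041*3/10 + 739/4041*1/10 = 1555/8082 = pi_C  (ok)
  1315/4041*1/10 + 147/898*1/5 + 1555/8082*1/5 + 548/4041*1/10 + 739/4041*1/10 = 548/4041 = pi_D  (ok)
  1315/4041*1/10 + 147/898*3/10 + 1555/8082*1/10 + 548/4041*1/5 + 739/4041*3/10 = 739/4041 = pi_E  (ok)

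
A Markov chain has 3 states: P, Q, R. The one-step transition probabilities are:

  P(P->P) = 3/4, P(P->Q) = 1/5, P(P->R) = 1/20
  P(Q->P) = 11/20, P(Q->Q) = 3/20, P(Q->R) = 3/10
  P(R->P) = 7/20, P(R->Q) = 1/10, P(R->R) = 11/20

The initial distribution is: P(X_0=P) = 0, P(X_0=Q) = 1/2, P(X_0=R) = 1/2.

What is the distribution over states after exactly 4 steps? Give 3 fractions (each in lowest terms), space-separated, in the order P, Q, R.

Propagating the distribution step by step (d_{t+1} = d_t * P):
d_0 = (P=0, Q=1/2, R=1/2)
  d_1[P] = 0*3/4 + 1/2*11/20 + 1/2*7/20 = 9/20
  d_1[Q] = 0*1/5 + 1/2*3/20 + 1/2*1/10 = 1/8
  d_1[R] = 0*1/20 + 1/2*3/10 + 1/2*11/20 = 17/40
d_1 = (P=9/20, Q=1/8, R=17/40)
  d_2[P] = 9/20*3/4 + 1/8*11/20 + 17/40*7/20 = 111/200
  d_2[Q] = 9/20*1/5 + 1/8*3/20 + 17/40*1/10 = 121/800
  d_2[R] = 9/20*1/20 + 1/8*3/10 + 17/40*11/20 = 47/160
d_2 = (P=111/200, Q=121/800, R=47/160)
  d_3[P] = 111/200*3/4 + 121/800*11/20 + 47/160*7/20 = 2409/4000
  d_3[Q] = 111/200*1/5 + 121/800*3/20 + 47/160*1/10 = 2609/16000
  d_3[R] = 111/200*1/20 + 121/800*3/10 + 47/160*11/20 = 751/3200
d_3 = (P=2409/4000, Q=2609/16000, R=751/3200)
  d_4[P] = 2409/4000*3/4 + 2609/16000*11/20 + 751/3200*7/20 = 49881/80000
  d_4[Q] = 2409/4000*1/5 + 2609/16000*3/20 + 751/3200*1/10 = 53881/320000
  d_4[R] = 2409/4000*1/20 + 2609/16000*3/10 + 751/3200*11/20 = 13319/64000
d_4 = (P=49881/80000, Q=53881/320000, R=13319/64000)

Answer: 49881/80000 53881/320000 13319/64000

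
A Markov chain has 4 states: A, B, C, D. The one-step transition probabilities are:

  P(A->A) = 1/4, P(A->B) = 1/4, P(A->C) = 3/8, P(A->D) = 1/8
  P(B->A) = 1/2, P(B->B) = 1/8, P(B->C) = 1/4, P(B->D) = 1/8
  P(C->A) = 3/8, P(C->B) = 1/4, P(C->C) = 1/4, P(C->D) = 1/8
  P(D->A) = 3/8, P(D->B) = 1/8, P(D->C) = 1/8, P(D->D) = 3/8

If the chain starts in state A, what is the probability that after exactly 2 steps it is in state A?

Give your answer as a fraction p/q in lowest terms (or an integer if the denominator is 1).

Computing P^2 by repeated multiplication:
P^1 =
  A: [1/4, 1/4, 3/8, 1/8]
  B: [1/2, 1/8, 1/4, 1/8]
  C: [3/8, 1/4, 1/4, 1/8]
  D: [3/8, 1/8, 1/8, 3/8]
P^2 =
  A: [3/8, 13/64, 17/64, 5/32]
  B: [21/64, 7/32, 19/64, 5/32]
  C: [23/64, 13/64, 9/32, 5/32]
  D: [11/32, 3/16, 1/4, 7/32]

(P^2)[A -> A] = 3/8

Answer: 3/8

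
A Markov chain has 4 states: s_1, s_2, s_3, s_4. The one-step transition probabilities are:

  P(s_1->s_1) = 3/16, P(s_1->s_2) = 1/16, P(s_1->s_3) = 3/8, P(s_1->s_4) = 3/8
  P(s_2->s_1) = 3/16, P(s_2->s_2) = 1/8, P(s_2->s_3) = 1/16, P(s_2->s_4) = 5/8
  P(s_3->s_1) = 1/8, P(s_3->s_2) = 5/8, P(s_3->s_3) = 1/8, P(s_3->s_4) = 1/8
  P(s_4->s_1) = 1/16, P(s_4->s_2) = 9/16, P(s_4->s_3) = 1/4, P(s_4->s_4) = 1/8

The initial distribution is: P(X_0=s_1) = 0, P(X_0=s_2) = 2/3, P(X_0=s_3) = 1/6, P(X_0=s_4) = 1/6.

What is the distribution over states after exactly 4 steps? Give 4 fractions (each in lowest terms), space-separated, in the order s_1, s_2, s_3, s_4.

Propagating the distribution step by step (d_{t+1} = d_t * P):
d_0 = (s_1=0, s_2=2/3, s_3=1/6, s_4=1/6)
  d_1[s_1] = 0*3/16 + 2/3*3/16 + 1/6*1/8 + 1/6*1/16 = 5/32
  d_1[s_2] = 0*1/16 + 2/3*1/8 + 1/6*5/8 + 1/6*9/16 = 9/32
  d_1[s_3] = 0*3/8 + 2/3*1/16 + 1/6*1/8 + 1/6*1/4 = 5/48
  d_1[s_4] = 0*3/8 + 2/3*5/8 + 1/6*1/8 + 1/6*1/8 = 11/24
d_1 = (s_1=5/32, s_2=9/32, s_3=5/48, s_4=11/24)
  d_2[s_1] = 5/32*3/16 + 9/32*3/16 + 5/48*1/8 + 11/24*1/16 = 95/768
  d_2[s_2] = 5/32*1/16 + 9/32*1/8 + 5/48*5/8 + 11/24*9/16 = 565/1536
  d_2[s_3] = 5/32*3/8 + 9/32*1/16 + 5/48*1/8 + 11/24*1/4 = 313/1536
  d_2[s_4] = 5/32*3/8 + 9/32*5/8 + 5/48*1/8 + 11/24*1/8 = 39/128
d_2 = (s_1=95/768, s_2=565/1536, s_3=313/1536, s_4=39/128)
  d_3[s_1] = 95/768*3/16 + 565/1536*3/16 + 313/1536*1/8 + 39/128*1/16 = 3359/24576
  d_3[s_2] = 95/768*1/16 + 565/1536*1/8 + 313/1536*5/8 + 39/128*9/16 = 4331/12288
  d_3[s_3] = 95/768*3/8 + 565/1536*1/16 + 313/1536*1/8 + 39/128*1/4 = 1401/8192
  d_3[s_4] = 95/768*3/8 + 565/1536*5/8 + 313/1536*1/8 + 39/128*1/8 = 87/256
d_3 = (s_1=3359/24576, s_2=4331/12288, s_3=1401/8192, s_4=87/256)
  d_4[s_1] = 3359/24576*3/16 + 4331/12288*3/16 + 1401/8192*1/8 + 87/256*1/16 = 17607/131072
  d_4[s_2] = 3359/24576*1/16 + 4331/12288*1/8 + 1401/8192*5/8 + 87/256*9/16 = 137881/393216
  d_4[s_3] = 3359/24576*3/8 + 4331/12288*1/16 + 1401/8192*1/8 + 87/256*1/4 = 35315/196608
  d_4[s_4] = 3359/24576*3/8 + 4331/12288*5/8 + 1401/8192*1/8 + 87/256*1/8 = 32971/98304
d_4 = (s_1=17607/131072, s_2=137881/393216, s_3=35315/196608, s_4=32971/98304)

Answer: 17607/131072 137881/393216 35315/196608 32971/98304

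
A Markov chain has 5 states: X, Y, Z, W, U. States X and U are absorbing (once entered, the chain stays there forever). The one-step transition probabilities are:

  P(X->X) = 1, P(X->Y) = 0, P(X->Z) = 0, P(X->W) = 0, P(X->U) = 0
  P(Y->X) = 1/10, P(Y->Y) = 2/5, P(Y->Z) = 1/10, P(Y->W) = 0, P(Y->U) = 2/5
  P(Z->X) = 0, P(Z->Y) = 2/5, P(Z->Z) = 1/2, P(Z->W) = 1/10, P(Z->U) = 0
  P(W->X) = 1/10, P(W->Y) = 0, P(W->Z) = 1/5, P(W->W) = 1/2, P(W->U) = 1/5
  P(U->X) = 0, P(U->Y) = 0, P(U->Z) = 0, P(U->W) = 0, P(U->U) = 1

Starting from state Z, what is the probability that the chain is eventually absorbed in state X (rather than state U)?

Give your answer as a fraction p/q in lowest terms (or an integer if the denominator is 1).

Answer: 13/59

Derivation:
Let a_i = P(absorbed in X | start in state i).
Boundary conditions: a_X = 1, a_U = 0.
For each transient state i, a_i = sum_j P(i->j) * a_j:
  a_Y = 1/10*a_X + 2/5*a_Y + 1/10*a_Z + 0*a_W + 2/5*a_U
  a_Z = 0*a_X + 2/5*a_Y + 1/2*a_Z + 1/10*a_W + 0*a_U
  a_W = 1/10*a_X + 0*a_Y + 1/5*a_Z + 1/2*a_W + 1/5*a_U

Substituting a_X = 1 and a_U = 0, rearrange to (I - Q) a = r where r[i] = P(i -> X):
  [3/5, -1/10, 0] . (a_Y, a_Z, a_W) = 1/10
  [-2/5, 1/2, -1/10] . (a_Y, a_Z, a_W) = 0
  [0, -1/5, 1/2] . (a_Y, a_Z, a_W) = 1/10

Solving yields:
  a_Y = 12/59
  a_Z = 13/59
  a_W = 17/59

Starting state is Z, so the absorption probability is a_Z = 13/59.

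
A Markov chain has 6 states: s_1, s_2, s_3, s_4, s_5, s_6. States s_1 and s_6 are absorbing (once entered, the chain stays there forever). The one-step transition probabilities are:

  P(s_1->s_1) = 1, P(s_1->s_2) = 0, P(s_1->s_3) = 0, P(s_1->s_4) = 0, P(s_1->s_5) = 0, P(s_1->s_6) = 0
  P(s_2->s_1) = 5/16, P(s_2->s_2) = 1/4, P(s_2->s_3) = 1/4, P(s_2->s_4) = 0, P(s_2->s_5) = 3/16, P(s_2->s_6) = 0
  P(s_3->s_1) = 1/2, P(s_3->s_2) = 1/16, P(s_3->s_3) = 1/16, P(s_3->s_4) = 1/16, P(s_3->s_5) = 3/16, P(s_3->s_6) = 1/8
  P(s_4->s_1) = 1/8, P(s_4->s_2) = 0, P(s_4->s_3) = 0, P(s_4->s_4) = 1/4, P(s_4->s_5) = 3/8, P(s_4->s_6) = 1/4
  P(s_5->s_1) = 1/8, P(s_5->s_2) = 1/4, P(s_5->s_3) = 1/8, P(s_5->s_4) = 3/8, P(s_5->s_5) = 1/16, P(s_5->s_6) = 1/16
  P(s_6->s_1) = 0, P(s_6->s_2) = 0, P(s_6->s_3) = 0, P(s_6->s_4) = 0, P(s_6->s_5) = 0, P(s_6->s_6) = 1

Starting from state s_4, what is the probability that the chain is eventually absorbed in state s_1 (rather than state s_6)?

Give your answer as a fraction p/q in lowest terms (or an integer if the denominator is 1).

Answer: 440/893

Derivation:
Let a_i = P(absorbed in s_1 | start in state i).
Boundary conditions: a_s_1 = 1, a_s_6 = 0.
For each transient state i, a_i = sum_j P(i->j) * a_j:
  a_s_2 = 5/16*a_s_1 + 1/4*a_s_2 + 1/4*a_s_3 + 0*a_s_4 + 3/16*a_s_5 + 0*a_s_6
  a_s_3 = 1/2*a_s_1 + 1/16*a_s_2 + 1/16*a_s_3 + 1/16*a_s_4 + 3/16*a_s_5 + 1/8*a_s_6
  a_s_4 = 1/8*a_s_1 + 0*a_s_2 + 0*a_s_3 + 1/4*a_s_4 + 3/8*a_s_5 + 1/4*a_s_6
  a_s_5 = 1/8*a_s_1 + 1/4*a_s_2 + 1/8*a_s_3 + 3/8*a_s_4 + 1/16*a_s_5 + 1/16*a_s_6

Substituting a_s_1 = 1 and a_s_6 = 0, rearrange to (I - Q) a = r where r[i] = P(i -> s_1):
  [3/4, -1/4, 0, -3/16] . (a_s_2, a_s_3, a_s_4, a_s_5) = 5/16
  [-1/16, 15/16, -1/16, -3/16] . (a_s_2, a_s_3, a_s_4, a_s_5) = 1/2
  [0, 0, 3/4, -3/8] . (a_s_2, a_s_3, a_s_4, a_s_5) = 1/8
  [-1/4, -1/8, -3/8, 15/16] . (a_s_2, a_s_3, a_s_4, a_s_5) = 1/8

Solving yields:
  a_s_2 = 1483/1786
  a_s_3 = 1343/1786
  a_s_4 = 440/893
  a_s_5 = 1747/2679

Starting state is s_4, so the absorption probability is a_s_4 = 440/893.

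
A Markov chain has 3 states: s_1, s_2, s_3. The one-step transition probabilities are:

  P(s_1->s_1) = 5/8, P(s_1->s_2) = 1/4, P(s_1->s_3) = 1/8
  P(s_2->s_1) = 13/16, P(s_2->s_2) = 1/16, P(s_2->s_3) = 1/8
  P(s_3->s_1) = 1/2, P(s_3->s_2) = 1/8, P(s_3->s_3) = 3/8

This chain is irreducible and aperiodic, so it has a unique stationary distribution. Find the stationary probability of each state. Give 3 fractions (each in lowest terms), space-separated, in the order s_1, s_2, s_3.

Answer: 73/114 11/57 1/6

Derivation:
The stationary distribution satisfies pi = pi * P, i.e.:
  pi_s_1 = 5/8*pi_s_1 + 13/16*pi_s_2 + 1/2*pi_s_3
  pi_s_2 = 1/4*pi_s_1 + 1/16*pi_s_2 + 1/8*pi_s_3
  pi_s_3 = 1/8*pi_s_1 + 1/8*pi_s_2 + 3/8*pi_s_3
with normalization: pi_s_1 + pi_s_2 + pi_s_3 = 1.

Using the first 2 balance equations plus normalization, the linear system A*pi = b is:
  [-3/8, 13/16, 1/2] . pi = 0
  [1/4, -15/16, 1/8] . pi = 0
  [1, 1, 1] . pi = 1

Solving yields:
  pi_s_1 = 73/114
  pi_s_2 = 11/57
  pi_s_3 = 1/6

Verification (pi * P):
  73/114*5/8 + 11/57*13/16 + 1/6*1/2 = 73/114 = pi_s_1  (ok)
  73/114*1/4 + 11/57*1/16 + 1/6*1/8 = 11/57 = pi_s_2  (ok)
  73/114*1/8 + 11/57*1/8 + 1/6*3/8 = 1/6 = pi_s_3  (ok)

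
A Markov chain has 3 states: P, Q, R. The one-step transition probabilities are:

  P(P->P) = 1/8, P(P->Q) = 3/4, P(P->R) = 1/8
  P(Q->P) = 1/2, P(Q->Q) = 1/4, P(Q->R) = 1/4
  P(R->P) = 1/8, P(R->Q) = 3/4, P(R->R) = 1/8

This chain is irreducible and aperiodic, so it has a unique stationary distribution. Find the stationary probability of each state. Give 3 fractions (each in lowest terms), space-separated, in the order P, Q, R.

The stationary distribution satisfies pi = pi * P, i.e.:
  pi_P = 1/8*pi_P + 1/2*pi_Q + 1/8*pi_R
  pi_Q = 3/4*pi_P + 1/4*pi_Q + 3/4*pi_R
  pi_R = 1/8*pi_P + 1/4*pi_Q + 1/8*pi_R
with normalization: pi_P + pi_Q + pi_R = 1.

Using the first 2 balance equations plus normalization, the linear system A*pi = b is:
  [-7/8, 1/2, 1/8] . pi = 0
  [3/4, -3/4, 3/4] . pi = 0
  [1, 1, 1] . pi = 1

Solving yields:
  pi_P = 5/16
  pi_Q = 1/2
  pi_R = 3/16

Verification (pi * P):
  5/16*1/8 + 1/2*1/2 + 3/16*1/8 = 5/16 = pi_P  (ok)
  5/16*3/4 + 1/2*1/4 + 3/16*3/4 = 1/2 = pi_Q  (ok)
  5/16*1/8 + 1/2*1/4 + 3/16*1/8 = 3/16 = pi_R  (ok)

Answer: 5/16 1/2 3/16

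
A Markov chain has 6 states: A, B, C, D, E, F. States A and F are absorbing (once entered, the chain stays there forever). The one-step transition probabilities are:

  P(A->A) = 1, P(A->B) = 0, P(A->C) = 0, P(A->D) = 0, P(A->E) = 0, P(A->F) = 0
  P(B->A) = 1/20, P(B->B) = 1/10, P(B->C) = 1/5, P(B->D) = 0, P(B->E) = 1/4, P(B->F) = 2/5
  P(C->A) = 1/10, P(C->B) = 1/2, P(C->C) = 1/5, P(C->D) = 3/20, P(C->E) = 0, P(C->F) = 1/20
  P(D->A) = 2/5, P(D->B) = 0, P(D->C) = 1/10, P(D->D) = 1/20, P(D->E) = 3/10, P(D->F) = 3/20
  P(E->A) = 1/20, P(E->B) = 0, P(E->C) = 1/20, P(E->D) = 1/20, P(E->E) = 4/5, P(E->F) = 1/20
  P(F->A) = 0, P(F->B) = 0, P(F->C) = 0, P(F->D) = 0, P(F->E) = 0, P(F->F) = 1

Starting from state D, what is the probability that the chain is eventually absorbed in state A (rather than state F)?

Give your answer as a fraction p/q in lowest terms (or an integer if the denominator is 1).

Answer: 444/707

Derivation:
Let a_i = P(absorbed in A | start in state i).
Boundary conditions: a_A = 1, a_F = 0.
For each transient state i, a_i = sum_j P(i->j) * a_j:
  a_B = 1/20*a_A + 1/10*a_B + 1/5*a_C + 0*a_D + 1/4*a_E + 2/5*a_F
  a_C = 1/10*a_A + 1/2*a_B + 1/5*a_C + 3/20*a_D + 0*a_E + 1/20*a_F
  a_D = 2/5*a_A + 0*a_B + 1/10*a_C + 1/20*a_D + 3/10*a_E + 3/20*a_F
  a_E = 1/20*a_A + 0*a_B + 1/20*a_C + 1/20*a_D + 4/5*a_E + 1/20*a_F

Substituting a_A = 1 and a_F = 0, rearrange to (I - Q) a = r where r[i] = P(i -> A):
  [9/10, -1/5, 0, -1/4] . (a_B, a_C, a_D, a_E) = 1/20
  [-1/2, 4/5, -3/20, 0] . (a_B, a_C, a_D, a_E) = 1/10
  [0, -1/10, 19/20, -3/10] . (a_B, a_C, a_D, a_E) = 2/5
  [0, -1/20, -1/20, 1/5] . (a_B, a_C, a_D, a_E) = 1/20

Solving yields:
  a_B = 207/707
  a_C = 43/101
  a_D = 444/707
  a_E = 363/707

Starting state is D, so the absorption probability is a_D = 444/707.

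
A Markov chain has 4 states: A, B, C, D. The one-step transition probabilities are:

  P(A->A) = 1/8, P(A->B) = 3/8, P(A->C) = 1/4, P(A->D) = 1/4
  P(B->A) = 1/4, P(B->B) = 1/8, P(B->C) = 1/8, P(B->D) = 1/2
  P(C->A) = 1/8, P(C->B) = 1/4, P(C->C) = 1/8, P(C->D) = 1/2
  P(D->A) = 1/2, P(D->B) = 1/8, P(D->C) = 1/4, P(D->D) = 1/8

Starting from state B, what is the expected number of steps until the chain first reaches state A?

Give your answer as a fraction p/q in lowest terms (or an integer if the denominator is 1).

Let h_i = expected steps to first reach A from state i.
Boundary: h_A = 0.
First-step equations for the other states:
  h_B = 1 + 1/4*h_A + 1/8*h_B + 1/8*h_C + 1/2*h_D
  h_C = 1 + 1/8*h_A + 1/4*h_B + 1/8*h_C + 1/2*h_D
  h_D = 1 + 1/2*h_A + 1/8*h_B + 1/4*h_C + 1/8*h_D

Substituting h_A = 0 and rearranging gives the linear system (I - Q) h = 1:
  [7/8, -1/8, -1/2] . (h_B, h_C, h_D) = 1
  [-1/4, 7/8, -1/2] . (h_B, h_C, h_D) = 1
  [-1/8, -1/4, 7/8] . (h_B, h_C, h_D) = 1

Solving yields:
  h_B = 704/225
  h_C = 88/25
  h_D = 584/225

Starting state is B, so the expected hitting time is h_B = 704/225.

Answer: 704/225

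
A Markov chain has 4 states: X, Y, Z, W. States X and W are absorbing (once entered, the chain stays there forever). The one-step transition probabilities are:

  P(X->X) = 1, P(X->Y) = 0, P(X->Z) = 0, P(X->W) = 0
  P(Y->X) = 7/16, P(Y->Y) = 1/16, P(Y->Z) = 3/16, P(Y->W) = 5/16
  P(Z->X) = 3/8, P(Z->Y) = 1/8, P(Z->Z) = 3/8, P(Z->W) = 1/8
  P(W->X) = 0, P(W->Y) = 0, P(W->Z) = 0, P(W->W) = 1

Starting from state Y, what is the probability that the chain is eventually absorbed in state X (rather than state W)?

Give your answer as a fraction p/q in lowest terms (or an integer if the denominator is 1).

Let a_i = P(absorbed in X | start in state i).
Boundary conditions: a_X = 1, a_W = 0.
For each transient state i, a_i = sum_j P(i->j) * a_j:
  a_Y = 7/16*a_X + 1/16*a_Y + 3/16*a_Z + 5/16*a_W
  a_Z = 3/8*a_X + 1/8*a_Y + 3/8*a_Z + 1/8*a_W

Substituting a_X = 1 and a_W = 0, rearrange to (I - Q) a = r where r[i] = P(i -> X):
  [15/16, -3/16] . (a_Y, a_Z) = 7/16
  [-1/8, 5/8] . (a_Y, a_Z) = 3/8

Solving yields:
  a_Y = 11/18
  a_Z = 13/18

Starting state is Y, so the absorption probability is a_Y = 11/18.

Answer: 11/18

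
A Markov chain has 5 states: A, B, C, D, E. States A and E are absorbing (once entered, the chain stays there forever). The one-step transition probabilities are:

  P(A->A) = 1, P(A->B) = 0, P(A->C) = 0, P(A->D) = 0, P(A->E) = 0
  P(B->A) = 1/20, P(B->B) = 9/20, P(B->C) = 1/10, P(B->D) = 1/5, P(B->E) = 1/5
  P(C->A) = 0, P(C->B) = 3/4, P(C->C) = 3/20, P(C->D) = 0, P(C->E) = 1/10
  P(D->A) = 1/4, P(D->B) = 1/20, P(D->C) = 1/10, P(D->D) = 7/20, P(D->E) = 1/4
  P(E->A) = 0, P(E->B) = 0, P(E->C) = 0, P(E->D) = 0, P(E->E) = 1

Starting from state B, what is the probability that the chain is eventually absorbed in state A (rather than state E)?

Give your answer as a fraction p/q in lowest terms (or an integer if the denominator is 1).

Let a_i = P(absorbed in A | start in state i).
Boundary conditions: a_A = 1, a_E = 0.
For each transient state i, a_i = sum_j P(i->j) * a_j:
  a_B = 1/20*a_A + 9/20*a_B + 1/10*a_C + 1/5*a_D + 1/5*a_E
  a_C = 0*a_A + 3/4*a_B + 3/20*a_C + 0*a_D + 1/10*a_E
  a_D = 1/4*a_A + 1/20*a_B + 1/10*a_C + 7/20*a_D + 1/4*a_E

Substituting a_A = 1 and a_E = 0, rearrange to (I - Q) a = r where r[i] = P(i -> A):
  [11/20, -1/10, -1/5] . (a_B, a_C, a_D) = 1/20
  [-3/4, 17/20, 0] . (a_B, a_C, a_D) = 0
  [-1/20, -1/10, 13/20] . (a_B, a_C, a_D) = 1/4

Solving yields:
  a_B = 33/109
  a_C = 495/1853
  a_D = 832/1853

Starting state is B, so the absorption probability is a_B = 33/109.

Answer: 33/109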